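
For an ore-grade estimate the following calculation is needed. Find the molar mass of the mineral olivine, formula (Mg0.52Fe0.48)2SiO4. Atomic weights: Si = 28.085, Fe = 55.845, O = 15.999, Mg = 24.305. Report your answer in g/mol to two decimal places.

Mg: 1.04 × 24.305 = 25.2772
Fe: 0.96 × 55.845 = 53.6112
Si: 1 × 28.085 = 28.0850
O: 4 × 15.999 = 63.9960
Summing the contributions gives the formula mass.

170.97 g/mol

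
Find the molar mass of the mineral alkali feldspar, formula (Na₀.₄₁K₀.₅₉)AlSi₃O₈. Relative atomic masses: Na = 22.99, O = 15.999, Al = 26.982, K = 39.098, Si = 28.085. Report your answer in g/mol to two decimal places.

Na: 0.41 × 22.99 = 9.4259
K: 0.59 × 39.098 = 23.0678
Al: 1 × 26.982 = 26.9820
Si: 3 × 28.085 = 84.2550
O: 8 × 15.999 = 127.9920
Summing the contributions gives the formula mass.

271.72 g/mol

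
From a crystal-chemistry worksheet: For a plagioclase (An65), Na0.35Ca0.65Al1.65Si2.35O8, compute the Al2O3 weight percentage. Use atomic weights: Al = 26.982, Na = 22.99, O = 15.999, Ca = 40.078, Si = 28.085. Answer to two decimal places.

Formula mass = 272.609 g/mol.
1.65 Al → 0.8250 mol Al2O3 per formula unit; M(Al2O3) = 101.961, so Al2O3 mass = 84.118 g.
84.118/272.609 × 100 = 30.86 wt%.

30.86 wt%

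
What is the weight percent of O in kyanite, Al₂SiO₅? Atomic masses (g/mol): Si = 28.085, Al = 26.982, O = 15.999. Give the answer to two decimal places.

Molar mass of Al₂SiO₅: 2×26.982 + 1×28.085 + 5×15.999 = 162.044 g/mol.
Mass of O per formula unit: 5 × 15.999 = 79.995 g.
Weight fraction O = 79.995 / 162.044 = 0.4937.

49.37 mass %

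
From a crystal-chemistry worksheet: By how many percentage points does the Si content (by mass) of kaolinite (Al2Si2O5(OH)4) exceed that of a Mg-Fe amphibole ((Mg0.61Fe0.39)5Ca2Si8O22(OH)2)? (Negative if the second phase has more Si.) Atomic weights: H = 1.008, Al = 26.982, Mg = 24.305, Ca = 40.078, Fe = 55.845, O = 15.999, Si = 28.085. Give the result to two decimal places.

-3.95 percentage points

M(Al2Si2O5(OH)4) = 258.157 g/mol, so wt% Si = 56.170/258.157 × 100 = 21.76%.
M((Mg0.61Fe0.39)5Ca2Si8O22(OH)2) = 873.856 g/mol, so wt% Si = 224.680/873.856 × 100 = 25.71%.
21.76 − 25.71 = -3.95 pp.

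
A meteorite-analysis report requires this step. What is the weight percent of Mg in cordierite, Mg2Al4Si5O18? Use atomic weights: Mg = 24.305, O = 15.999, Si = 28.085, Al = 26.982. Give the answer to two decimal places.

Formula mass = 2*24.305 + 4*26.982 + 5*28.085 + 18*15.999 = 584.945 g/mol, of which 48.610 g is Mg.
So Mg makes up 48.610/584.945 = 0.0831 of the mass, i.e. 8.31%.

8.31 mass %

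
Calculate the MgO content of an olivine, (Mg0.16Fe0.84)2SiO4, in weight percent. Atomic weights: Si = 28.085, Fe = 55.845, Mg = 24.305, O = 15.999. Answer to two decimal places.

Formula mass = 193.678 g/mol.
0.32 Mg → 0.3200 mol MgO per formula unit; M(MgO) = 40.304, so MgO mass = 12.897 g.
12.897/193.678 × 100 = 6.66 wt%.

6.66 wt%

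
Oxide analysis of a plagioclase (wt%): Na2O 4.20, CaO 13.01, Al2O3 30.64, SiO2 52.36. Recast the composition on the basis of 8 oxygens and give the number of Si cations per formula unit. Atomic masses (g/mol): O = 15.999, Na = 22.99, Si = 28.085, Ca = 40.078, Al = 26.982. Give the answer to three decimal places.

2.368 Si apfu

Na2O: 4.20/61.979 = 0.06776 mol → 0.13552 mol Na, 0.06776 mol O.
CaO: 13.01/56.077 = 0.23200 mol → 0.23200 mol Ca, 0.23200 mol O.
Al2O3: 30.64/101.961 = 0.30051 mol → 0.60102 mol Al, 0.90153 mol O.
SiO2: 52.36/60.083 = 0.87146 mol → 0.87146 mol Si, 1.74292 mol O.
Total oxygen = 2.94421 mol. Normalization factor = 8/2.94421 = 2.71720.
Si per 8 O = 0.87146 × 2.71720 = 2.368.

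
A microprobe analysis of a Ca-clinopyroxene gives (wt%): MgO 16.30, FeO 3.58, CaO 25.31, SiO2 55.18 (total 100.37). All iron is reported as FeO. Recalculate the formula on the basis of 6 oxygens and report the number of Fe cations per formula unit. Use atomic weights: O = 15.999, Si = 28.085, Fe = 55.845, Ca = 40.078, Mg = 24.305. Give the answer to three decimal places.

MgO: 16.30/40.304 = 0.40443 mol → 0.40443 mol Mg, 0.40443 mol O.
FeO: 3.58/71.844 = 0.04983 mol → 0.04983 mol Fe, 0.04983 mol O.
CaO: 25.31/56.077 = 0.45134 mol → 0.45134 mol Ca, 0.45134 mol O.
SiO2: 55.18/60.083 = 0.91840 mol → 0.91840 mol Si, 1.83680 mol O.
Total oxygen = 2.74240 mol. Normalization factor = 6/2.74240 = 2.18786.
Fe per 6 O = 0.04983 × 2.18786 = 0.109.

0.109 Fe apfu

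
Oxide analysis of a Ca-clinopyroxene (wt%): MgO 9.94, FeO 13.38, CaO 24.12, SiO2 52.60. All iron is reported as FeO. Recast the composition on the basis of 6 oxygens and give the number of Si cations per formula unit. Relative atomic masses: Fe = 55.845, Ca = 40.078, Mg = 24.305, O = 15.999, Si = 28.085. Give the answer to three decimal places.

2.010 Si apfu

9.94 wt% MgO ÷ 40.304 g/mol = 0.24663 mol, giving 0.24663 Mg and 0.24663 O.
13.38 wt% FeO ÷ 71.844 g/mol = 0.18624 mol, giving 0.18624 Fe and 0.18624 O.
24.12 wt% CaO ÷ 56.077 g/mol = 0.43012 mol, giving 0.43012 Ca and 0.43012 O.
52.60 wt% SiO2 ÷ 60.083 g/mol = 0.87546 mol, giving 0.87546 Si and 1.75092 O.
Oxygen sums to 2.61391; scaling by 6/2.61391 = 2.29541 puts the formula on 6 O.
Si: 0.87546 × 2.29541 = 2.010 atoms per formula unit.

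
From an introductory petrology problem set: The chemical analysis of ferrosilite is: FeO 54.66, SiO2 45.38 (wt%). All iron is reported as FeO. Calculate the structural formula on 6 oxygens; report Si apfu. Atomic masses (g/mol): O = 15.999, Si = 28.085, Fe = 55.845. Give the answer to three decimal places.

FeO (M=71.844): mol = 0.76082; Fe = 0.76082, O = 0.76082.
SiO2 (M=60.083): mol = 0.75529; Si = 0.75529, O = 1.51058.
ΣO = 2.27140; factor = 6/ΣO = 2.64154.
Si apfu = 0.75529 × 2.64154 = 1.995.

1.995 Si apfu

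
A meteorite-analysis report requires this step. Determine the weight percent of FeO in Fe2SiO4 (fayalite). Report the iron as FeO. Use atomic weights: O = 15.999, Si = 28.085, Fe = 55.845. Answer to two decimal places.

Formula mass = 203.771 g/mol.
2 Fe → 2.0000 mol FeO per formula unit; M(FeO) = 71.844, so FeO mass = 143.688 g.
143.688/203.771 × 100 = 70.51 wt%.

70.51 wt%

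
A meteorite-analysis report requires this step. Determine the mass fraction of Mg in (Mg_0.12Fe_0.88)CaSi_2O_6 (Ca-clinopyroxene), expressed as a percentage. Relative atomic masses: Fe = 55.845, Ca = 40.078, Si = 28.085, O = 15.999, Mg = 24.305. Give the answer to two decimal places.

Molar mass of (Mg_0.12Fe_0.88)CaSi_2O_6: 0.12×24.305 + 0.88×55.845 + 1×40.078 + 2×28.085 + 6×15.999 = 244.302 g/mol.
Mass of Mg per formula unit: 0.12 × 24.305 = 2.917 g.
Weight fraction Mg = 2.917 / 244.302 = 0.0119.

1.19 weight percent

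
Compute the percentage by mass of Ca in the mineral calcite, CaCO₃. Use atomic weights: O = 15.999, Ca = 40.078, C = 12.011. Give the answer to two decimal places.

Formula mass = 1×40.078 + 1×12.011 + 3×15.999 = 100.086 g/mol, of which 40.078 g is Ca.
So Ca makes up 40.078/100.086 = 0.4004 of the mass, i.e. 40.04%.

40.04 wt%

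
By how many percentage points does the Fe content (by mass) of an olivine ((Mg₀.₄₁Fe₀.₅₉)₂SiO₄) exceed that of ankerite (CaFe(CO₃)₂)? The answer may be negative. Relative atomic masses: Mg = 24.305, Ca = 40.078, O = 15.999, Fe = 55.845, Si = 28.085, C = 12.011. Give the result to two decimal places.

Fe in (Mg₀.₄₁Fe₀.₅₉)₂SiO₄: molar mass 177.908 g/mol; 1.18×55.845 = 65.897 g → 37.04 wt%.
Fe in CaFe(CO₃)₂: molar mass 215.939 g/mol; 1×55.845 = 55.845 g → 25.86 wt%.
Difference = 37.04 − 25.86 = 11.18 percentage points.

11.18 percentage points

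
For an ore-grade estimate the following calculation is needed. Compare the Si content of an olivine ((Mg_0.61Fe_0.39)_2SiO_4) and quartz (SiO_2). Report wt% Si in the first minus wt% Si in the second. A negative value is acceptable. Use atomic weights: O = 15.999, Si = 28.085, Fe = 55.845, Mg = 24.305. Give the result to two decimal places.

-29.75 percentage points

M((Mg_0.61Fe_0.39)_2SiO_4) = 165.292 g/mol, so wt% Si = 28.085/165.292 × 100 = 16.99%.
M(SiO_2) = 60.083 g/mol, so wt% Si = 28.085/60.083 × 100 = 46.74%.
16.99 − 46.74 = -29.75 pp.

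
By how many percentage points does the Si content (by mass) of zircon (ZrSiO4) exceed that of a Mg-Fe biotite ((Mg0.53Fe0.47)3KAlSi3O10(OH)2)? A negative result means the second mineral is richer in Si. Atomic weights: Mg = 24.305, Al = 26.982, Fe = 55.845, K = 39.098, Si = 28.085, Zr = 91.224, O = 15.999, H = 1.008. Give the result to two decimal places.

First mineral: 28.085 g Si in 183.305 g formula = 15.32 wt% Si.
Second mineral: 84.255 g Si in 461.725 g formula = 18.25 wt% Si.
15.32% − 18.25% gives a difference of -2.93 percentage points.

-2.93 percentage points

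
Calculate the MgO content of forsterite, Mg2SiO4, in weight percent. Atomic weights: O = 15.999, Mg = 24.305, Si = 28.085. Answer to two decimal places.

M(Mg2SiO4) = 140.691 g/mol; M(MgO) = 40.304 g/mol.
Moles MgO per formula unit = 2 Mg ÷ 1 = 2.0000.
MgO fraction = (2.0000 × 40.304) / 140.691 = 80.608/140.691 = 0.5729.

57.29 wt%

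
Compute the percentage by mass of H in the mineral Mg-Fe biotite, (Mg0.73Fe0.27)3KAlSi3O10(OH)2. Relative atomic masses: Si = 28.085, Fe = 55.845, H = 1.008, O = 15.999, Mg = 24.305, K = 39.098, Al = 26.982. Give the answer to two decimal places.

0.46 weight percent

Formula mass = 2.19·24.305 + 0.81·55.845 + 1·39.098 + 1·26.982 + 3·28.085 + 12·15.999 + 2·1.008 = 442.801 g/mol, of which 2.016 g is H.
So H makes up 2.016/442.801 = 0.0046 of the mass, i.e. 0.46%.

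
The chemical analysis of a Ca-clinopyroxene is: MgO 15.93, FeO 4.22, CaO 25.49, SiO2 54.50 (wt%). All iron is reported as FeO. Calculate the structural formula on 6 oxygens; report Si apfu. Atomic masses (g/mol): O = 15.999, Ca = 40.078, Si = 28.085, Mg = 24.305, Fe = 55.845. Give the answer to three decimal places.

1.999 Si apfu

MgO: 15.93/40.304 = 0.39525 mol → 0.39525 mol Mg, 0.39525 mol O.
FeO: 4.22/71.844 = 0.05874 mol → 0.05874 mol Fe, 0.05874 mol O.
CaO: 25.49/56.077 = 0.45455 mol → 0.45455 mol Ca, 0.45455 mol O.
SiO2: 54.50/60.083 = 0.90708 mol → 0.90708 mol Si, 1.81416 mol O.
Total oxygen = 2.72270 mol. Normalization factor = 6/2.72270 = 2.20369.
Si per 6 O = 0.90708 × 2.20369 = 1.999.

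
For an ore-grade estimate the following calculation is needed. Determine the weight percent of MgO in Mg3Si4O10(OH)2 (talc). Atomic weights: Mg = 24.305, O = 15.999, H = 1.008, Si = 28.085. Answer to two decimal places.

31.88 wt%

M(Mg3Si4O10(OH)2) = 379.259 g/mol; M(MgO) = 40.304 g/mol.
Moles MgO per formula unit = 3 Mg ÷ 1 = 3.0000.
MgO fraction = (3.0000 × 40.304) / 379.259 = 120.912/379.259 = 0.3188.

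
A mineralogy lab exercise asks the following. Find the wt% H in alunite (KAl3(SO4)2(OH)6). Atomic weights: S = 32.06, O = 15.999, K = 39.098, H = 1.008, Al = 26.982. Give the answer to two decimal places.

M(KAl3(SO4)2(OH)6) = 414.198 g/mol.
H contributes 6 × 1.008 = 6.048 g per mole.
6.048/414.198 = 0.0146 → 1.46%.

1.46 weight percent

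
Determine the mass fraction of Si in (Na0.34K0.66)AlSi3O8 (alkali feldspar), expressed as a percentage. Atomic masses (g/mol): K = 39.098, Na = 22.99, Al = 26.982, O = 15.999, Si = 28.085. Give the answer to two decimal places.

30.88 mass %

M((Na0.34K0.66)AlSi3O8) = 272.850 g/mol.
Si contributes 3 × 28.085 = 84.255 g per mole.
84.255/272.850 = 0.3088 → 30.88%.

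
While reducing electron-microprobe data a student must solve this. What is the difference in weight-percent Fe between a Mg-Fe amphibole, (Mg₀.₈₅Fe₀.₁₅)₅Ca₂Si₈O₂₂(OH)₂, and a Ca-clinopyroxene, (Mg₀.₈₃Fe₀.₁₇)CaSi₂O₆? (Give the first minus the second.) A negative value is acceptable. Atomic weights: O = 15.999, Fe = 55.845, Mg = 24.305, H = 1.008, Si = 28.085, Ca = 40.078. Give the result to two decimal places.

0.73 percentage points

M((Mg₀.₈₅Fe₀.₁₅)₅Ca₂Si₈O₂₂(OH)₂) = 836.008 g/mol, so wt% Fe = 41.884/836.008 × 100 = 5.01%.
M((Mg₀.₈₃Fe₀.₁₇)CaSi₂O₆) = 221.909 g/mol, so wt% Fe = 9.494/221.909 × 100 = 4.28%.
5.01 − 4.28 = 0.73 pp.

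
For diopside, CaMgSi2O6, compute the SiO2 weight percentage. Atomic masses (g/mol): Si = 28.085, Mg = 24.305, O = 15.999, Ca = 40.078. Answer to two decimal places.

55.49 wt%

Molar mass of CaMgSi2O6 = 1*40.078 + 1*24.305 + 2*28.085 + 6*15.999 = 216.547 g/mol.
Each formula unit contains 2 Si, equivalent to 2/1 = 2.0000 mol SiO2.
M(SiO2) = 1×28.085 + 2×15.999 = 60.083 g/mol.
Mass of SiO2 per formula unit = 2.0000 × 60.083 = 120.166 g.
SiO2 wt% = 120.166 / 216.547 × 100 = 55.49%.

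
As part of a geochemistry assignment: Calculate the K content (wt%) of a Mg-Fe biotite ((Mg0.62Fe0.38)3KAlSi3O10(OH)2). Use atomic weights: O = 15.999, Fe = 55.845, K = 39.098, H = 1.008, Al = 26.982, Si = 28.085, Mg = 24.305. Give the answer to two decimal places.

Molar mass of (Mg0.62Fe0.38)3KAlSi3O10(OH)2: 1.86*24.305 + 1.14*55.845 + 1*39.098 + 1*26.982 + 3*28.085 + 12*15.999 + 2*1.008 = 453.210 g/mol.
Mass of K per formula unit: 1 × 39.098 = 39.098 g.
Weight fraction K = 39.098 / 453.210 = 0.0863.

8.63 wt%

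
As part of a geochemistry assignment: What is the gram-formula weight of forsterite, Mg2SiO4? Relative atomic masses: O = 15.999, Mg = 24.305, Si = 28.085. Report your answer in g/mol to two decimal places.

The formula mass is the sum 2·24.305 + 1·28.085 + 4·15.999.

140.69 g/mol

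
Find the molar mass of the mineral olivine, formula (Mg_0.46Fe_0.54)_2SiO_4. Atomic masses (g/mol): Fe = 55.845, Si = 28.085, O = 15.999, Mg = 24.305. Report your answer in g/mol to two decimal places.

M = 0.92*24.305 + 1.08*55.845 + 1*28.085 + 4*15.999

174.75 g/mol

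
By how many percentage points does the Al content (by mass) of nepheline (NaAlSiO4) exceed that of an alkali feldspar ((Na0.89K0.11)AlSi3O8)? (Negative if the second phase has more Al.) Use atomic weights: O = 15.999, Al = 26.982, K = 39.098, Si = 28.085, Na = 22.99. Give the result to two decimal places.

8.77 percentage points

Al in NaAlSiO4: molar mass 142.053 g/mol; 1×26.982 = 26.982 g → 18.99 wt%.
Al in (Na0.89K0.11)AlSi3O8: molar mass 263.991 g/mol; 1×26.982 = 26.982 g → 10.22 wt%.
Difference = 18.99 − 10.22 = 8.77 percentage points.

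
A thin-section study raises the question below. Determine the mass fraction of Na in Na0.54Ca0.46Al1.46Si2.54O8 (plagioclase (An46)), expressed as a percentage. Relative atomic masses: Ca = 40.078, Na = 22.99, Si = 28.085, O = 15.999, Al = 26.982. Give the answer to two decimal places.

4.61 weight percent

Molar mass of Na0.54Ca0.46Al1.46Si2.54O8: 0.54·22.99 + 0.46·40.078 + 1.46·26.982 + 2.54·28.085 + 8·15.999 = 269.572 g/mol.
Mass of Na per formula unit: 0.54 × 22.99 = 12.415 g.
Weight fraction Na = 12.415 / 269.572 = 0.0461.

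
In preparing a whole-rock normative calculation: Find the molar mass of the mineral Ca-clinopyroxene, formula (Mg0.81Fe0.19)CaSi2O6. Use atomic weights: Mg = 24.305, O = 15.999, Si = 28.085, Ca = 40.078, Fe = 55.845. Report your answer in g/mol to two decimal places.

222.54 g/mol

The formula mass is the sum 0.81(24.305) + 0.19(55.845) + 1(40.078) + 2(28.085) + 6(15.999).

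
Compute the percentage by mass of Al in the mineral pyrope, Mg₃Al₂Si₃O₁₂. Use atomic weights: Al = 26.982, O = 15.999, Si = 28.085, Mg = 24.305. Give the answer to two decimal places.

13.39 weight percent

Molar mass of Mg₃Al₂Si₃O₁₂: 3·24.305 + 2·26.982 + 3·28.085 + 12·15.999 = 403.122 g/mol.
Mass of Al per formula unit: 2 × 26.982 = 53.964 g.
Weight fraction Al = 53.964 / 403.122 = 0.1339.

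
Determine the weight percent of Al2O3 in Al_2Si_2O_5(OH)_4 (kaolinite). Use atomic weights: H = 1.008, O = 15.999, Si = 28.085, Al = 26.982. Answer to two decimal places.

Formula mass = 258.157 g/mol.
2 Al → 1.0000 mol Al2O3 per formula unit; M(Al2O3) = 101.961, so Al2O3 mass = 101.961 g.
101.961/258.157 × 100 = 39.50 wt%.

39.50 wt%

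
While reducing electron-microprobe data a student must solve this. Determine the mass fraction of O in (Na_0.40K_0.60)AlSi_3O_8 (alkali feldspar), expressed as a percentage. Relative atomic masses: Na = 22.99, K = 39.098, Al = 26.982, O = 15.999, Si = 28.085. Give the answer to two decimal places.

47.08 mass %

M((Na_0.40K_0.60)AlSi_3O_8) = 271.884 g/mol.
O contributes 8 × 15.999 = 127.992 g per mole.
127.992/271.884 = 0.4708 → 47.08%.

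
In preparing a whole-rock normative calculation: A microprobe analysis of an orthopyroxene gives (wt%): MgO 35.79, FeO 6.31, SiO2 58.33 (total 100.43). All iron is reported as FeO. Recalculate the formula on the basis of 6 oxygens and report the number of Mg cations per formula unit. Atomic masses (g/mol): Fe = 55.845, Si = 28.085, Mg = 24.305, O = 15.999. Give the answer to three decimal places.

1.826 Mg apfu

MgO: 35.79/40.304 = 0.88800 mol → 0.88800 mol Mg, 0.88800 mol O.
FeO: 6.31/71.844 = 0.08783 mol → 0.08783 mol Fe, 0.08783 mol O.
SiO2: 58.33/60.083 = 0.97082 mol → 0.97082 mol Si, 1.94164 mol O.
Total oxygen = 2.91747 mol. Normalization factor = 6/2.91747 = 2.05658.
Mg per 6 O = 0.88800 × 2.05658 = 1.826.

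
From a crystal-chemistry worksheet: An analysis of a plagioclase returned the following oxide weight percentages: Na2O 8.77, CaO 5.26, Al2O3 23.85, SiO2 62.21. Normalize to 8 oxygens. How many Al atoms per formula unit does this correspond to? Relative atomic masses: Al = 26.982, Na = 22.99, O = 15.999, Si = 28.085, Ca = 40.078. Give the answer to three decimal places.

1.244 Al apfu

8.77 wt% Na2O ÷ 61.979 g/mol = 0.14150 mol, giving 0.28300 Na and 0.14150 O.
5.26 wt% CaO ÷ 56.077 g/mol = 0.09380 mol, giving 0.09380 Ca and 0.09380 O.
23.85 wt% Al2O3 ÷ 101.961 g/mol = 0.23391 mol, giving 0.46782 Al and 0.70173 O.
62.21 wt% SiO2 ÷ 60.083 g/mol = 1.03540 mol, giving 1.03540 Si and 2.07080 O.
Oxygen sums to 3.00783; scaling by 8/3.00783 = 2.65972 puts the formula on 8 O.
Al: 0.46782 × 2.65972 = 1.244 atoms per formula unit.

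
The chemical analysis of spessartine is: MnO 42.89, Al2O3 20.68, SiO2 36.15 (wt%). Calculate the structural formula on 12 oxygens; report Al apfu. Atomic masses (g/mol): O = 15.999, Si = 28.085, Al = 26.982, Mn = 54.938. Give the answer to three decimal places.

MnO (M=70.937): mol = 0.60462; Mn = 0.60462, O = 0.60462.
Al2O3 (M=101.961): mol = 0.20282; Al = 0.40564, O = 0.60846.
SiO2 (M=60.083): mol = 0.60167; Si = 0.60167, O = 1.20334.
ΣO = 2.41642; factor = 12/ΣO = 4.96602.
Al apfu = 0.40564 × 4.96602 = 2.014.

2.014 Al apfu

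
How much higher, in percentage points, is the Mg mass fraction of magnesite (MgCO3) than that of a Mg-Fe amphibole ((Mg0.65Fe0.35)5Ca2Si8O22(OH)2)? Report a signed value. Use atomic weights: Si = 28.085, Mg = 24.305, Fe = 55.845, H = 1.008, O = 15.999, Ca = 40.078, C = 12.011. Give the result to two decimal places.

19.72 percentage points

M(MgCO3) = 84.313 g/mol, so wt% Mg = 24.305/84.313 × 100 = 28.83%.
M((Mg0.65Fe0.35)5Ca2Si8O22(OH)2) = 867.548 g/mol, so wt% Mg = 78.991/867.548 × 100 = 9.11%.
28.83 − 9.11 = 19.72 pp.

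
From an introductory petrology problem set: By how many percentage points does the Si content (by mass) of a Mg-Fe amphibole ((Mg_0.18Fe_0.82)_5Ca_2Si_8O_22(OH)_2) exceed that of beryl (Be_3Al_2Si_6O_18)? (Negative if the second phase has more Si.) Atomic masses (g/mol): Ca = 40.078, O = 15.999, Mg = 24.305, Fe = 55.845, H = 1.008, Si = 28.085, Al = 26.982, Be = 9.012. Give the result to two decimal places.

Si in (Mg_0.18Fe_0.82)_5Ca_2Si_8O_22(OH)_2: molar mass 941.667 g/mol; 8×28.085 = 224.680 g → 23.86 wt%.
Si in Be_3Al_2Si_6O_18: molar mass 537.492 g/mol; 6×28.085 = 168.510 g → 31.35 wt%.
Difference = 23.86 − 31.35 = -7.49 percentage points.

-7.49 percentage points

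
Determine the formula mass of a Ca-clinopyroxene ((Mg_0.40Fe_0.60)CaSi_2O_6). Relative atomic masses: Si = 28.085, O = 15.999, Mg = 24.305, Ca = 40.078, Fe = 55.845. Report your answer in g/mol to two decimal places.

235.47 g/mol

Mg: 0.40 × 24.305 = 9.7220
Fe: 0.60 × 55.845 = 33.5070
Ca: 1 × 40.078 = 40.0780
Si: 2 × 28.085 = 56.1700
O: 6 × 15.999 = 95.9940
Summing the contributions gives the formula mass.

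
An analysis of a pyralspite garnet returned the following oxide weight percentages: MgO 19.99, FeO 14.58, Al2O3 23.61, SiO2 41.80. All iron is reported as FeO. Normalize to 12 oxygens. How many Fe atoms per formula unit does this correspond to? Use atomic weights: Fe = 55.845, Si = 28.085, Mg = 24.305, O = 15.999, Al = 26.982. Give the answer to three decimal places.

0.874 Fe apfu

MgO: 19.99/40.304 = 0.49598 mol → 0.49598 mol Mg, 0.49598 mol O.
FeO: 14.58/71.844 = 0.20294 mol → 0.20294 mol Fe, 0.20294 mol O.
Al2O3: 23.61/101.961 = 0.23156 mol → 0.46312 mol Al, 0.69468 mol O.
SiO2: 41.80/60.083 = 0.69570 mol → 0.69570 mol Si, 1.39140 mol O.
Total oxygen = 2.78500 mol. Normalization factor = 12/2.78500 = 4.30880.
Fe per 12 O = 0.20294 × 4.30880 = 0.874.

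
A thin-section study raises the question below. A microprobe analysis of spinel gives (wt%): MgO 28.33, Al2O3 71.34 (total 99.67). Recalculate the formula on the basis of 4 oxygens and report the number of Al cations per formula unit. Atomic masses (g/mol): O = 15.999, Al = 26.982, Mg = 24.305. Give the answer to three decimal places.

MgO (M=40.304): mol = 0.70291; Mg = 0.70291, O = 0.70291.
Al2O3 (M=101.961): mol = 0.69968; Al = 1.39936, O = 2.09904.
ΣO = 2.80195; factor = 4/ΣO = 1.42758.
Al apfu = 1.39936 × 1.42758 = 1.998.

1.998 Al apfu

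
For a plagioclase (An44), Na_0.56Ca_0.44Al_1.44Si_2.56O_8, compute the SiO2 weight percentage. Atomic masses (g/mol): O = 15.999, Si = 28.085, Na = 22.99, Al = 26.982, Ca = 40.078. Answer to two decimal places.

57.13 wt%

Formula mass = 269.252 g/mol.
2.56 Si → 2.5600 mol SiO2 per formula unit; M(SiO2) = 60.083, so SiO2 mass = 153.812 g.
153.812/269.252 × 100 = 57.13 wt%.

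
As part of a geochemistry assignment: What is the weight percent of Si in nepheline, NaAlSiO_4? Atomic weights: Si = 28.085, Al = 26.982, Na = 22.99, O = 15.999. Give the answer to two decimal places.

M(NaAlSiO_4) = 142.053 g/mol.
Si contributes 1 × 28.085 = 28.085 g per mole.
28.085/142.053 = 0.1977 → 19.77%.

19.77 mass %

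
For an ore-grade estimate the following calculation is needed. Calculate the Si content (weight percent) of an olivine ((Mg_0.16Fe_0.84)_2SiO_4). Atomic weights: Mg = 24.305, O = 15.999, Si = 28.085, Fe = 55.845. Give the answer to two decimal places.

14.50 weight percent

M((Mg_0.16Fe_0.84)_2SiO_4) = 193.678 g/mol.
Si contributes 1 × 28.085 = 28.085 g per mole.
28.085/193.678 = 0.1450 → 14.50%.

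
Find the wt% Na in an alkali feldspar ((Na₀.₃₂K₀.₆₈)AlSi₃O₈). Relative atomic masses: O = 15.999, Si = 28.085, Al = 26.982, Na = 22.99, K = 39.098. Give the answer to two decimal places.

2.69 wt%

Molar mass of (Na₀.₃₂K₀.₆₈)AlSi₃O₈: 0.32·22.99 + 0.68·39.098 + 1·26.982 + 3·28.085 + 8·15.999 = 273.172 g/mol.
Mass of Na per formula unit: 0.32 × 22.99 = 7.357 g.
Weight fraction Na = 7.357 / 273.172 = 0.0269.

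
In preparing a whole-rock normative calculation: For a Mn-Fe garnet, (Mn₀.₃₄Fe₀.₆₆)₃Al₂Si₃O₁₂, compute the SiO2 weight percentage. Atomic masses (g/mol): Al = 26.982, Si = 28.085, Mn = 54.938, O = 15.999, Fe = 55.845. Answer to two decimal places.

M((Mn₀.₃₄Fe₀.₆₆)₃Al₂Si₃O₁₂) = 496.817 g/mol; M(SiO2) = 60.083 g/mol.
Moles SiO2 per formula unit = 3 Si ÷ 1 = 3.0000.
SiO2 fraction = (3.0000 × 60.083) / 496.817 = 180.249/496.817 = 0.3628.

36.28 wt%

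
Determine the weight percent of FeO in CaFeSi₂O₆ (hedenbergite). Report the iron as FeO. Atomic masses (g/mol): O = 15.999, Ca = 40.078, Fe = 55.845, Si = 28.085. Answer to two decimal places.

Molar mass of CaFeSi₂O₆ = 1*40.078 + 1*55.845 + 2*28.085 + 6*15.999 = 248.087 g/mol.
Each formula unit contains 1 Fe, equivalent to 1/1 = 1.0000 mol FeO.
M(FeO) = 1×55.845 + 1×15.999 = 71.844 g/mol.
Mass of FeO per formula unit = 1.0000 × 71.844 = 71.844 g.
FeO wt% = 71.844 / 248.087 × 100 = 28.96%.

28.96 wt%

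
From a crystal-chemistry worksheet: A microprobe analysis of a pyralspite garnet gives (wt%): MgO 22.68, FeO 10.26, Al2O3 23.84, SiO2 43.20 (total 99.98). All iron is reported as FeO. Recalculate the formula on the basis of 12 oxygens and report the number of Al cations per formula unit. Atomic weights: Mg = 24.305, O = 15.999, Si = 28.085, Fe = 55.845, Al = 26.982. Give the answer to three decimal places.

MgO: 22.68/40.304 = 0.56272 mol → 0.56272 mol Mg, 0.56272 mol O.
FeO: 10.26/71.844 = 0.14281 mol → 0.14281 mol Fe, 0.14281 mol O.
Al2O3: 23.84/101.961 = 0.23381 mol → 0.46762 mol Al, 0.70143 mol O.
SiO2: 43.20/60.083 = 0.71901 mol → 0.71901 mol Si, 1.43802 mol O.
Total oxygen = 2.84498 mol. Normalization factor = 12/2.84498 = 4.21796.
Al per 12 O = 0.46762 × 4.21796 = 1.972.

1.972 Al apfu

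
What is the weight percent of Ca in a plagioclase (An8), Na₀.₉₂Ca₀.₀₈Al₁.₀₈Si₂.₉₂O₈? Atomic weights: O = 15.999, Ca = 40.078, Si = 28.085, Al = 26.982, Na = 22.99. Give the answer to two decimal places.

1.22 wt%

Formula mass = 0.92*22.99 + 0.08*40.078 + 1.08*26.982 + 2.92*28.085 + 8*15.999 = 263.498 g/mol, of which 3.206 g is Ca.
So Ca makes up 3.206/263.498 = 0.0122 of the mass, i.e. 1.22%.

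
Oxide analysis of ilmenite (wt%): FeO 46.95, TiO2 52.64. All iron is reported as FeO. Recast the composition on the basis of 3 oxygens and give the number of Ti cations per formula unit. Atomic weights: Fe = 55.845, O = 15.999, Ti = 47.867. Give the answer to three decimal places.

FeO (M=71.844): mol = 0.65350; Fe = 0.65350, O = 0.65350.
TiO2 (M=79.865): mol = 0.65911; Ti = 0.65911, O = 1.31822.
ΣO = 1.97172; factor = 3/ΣO = 1.52151.
Ti apfu = 0.65911 × 1.52151 = 1.003.

1.003 Ti apfu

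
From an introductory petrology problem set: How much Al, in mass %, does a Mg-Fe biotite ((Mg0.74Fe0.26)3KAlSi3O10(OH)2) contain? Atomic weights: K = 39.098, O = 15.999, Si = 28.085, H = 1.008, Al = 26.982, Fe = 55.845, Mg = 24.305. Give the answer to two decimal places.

M((Mg0.74Fe0.26)3KAlSi3O10(OH)2) = 441.855 g/mol.
Al contributes 1 × 26.982 = 26.982 g per mole.
26.982/441.855 = 0.0611 → 6.11%.

6.11 mass %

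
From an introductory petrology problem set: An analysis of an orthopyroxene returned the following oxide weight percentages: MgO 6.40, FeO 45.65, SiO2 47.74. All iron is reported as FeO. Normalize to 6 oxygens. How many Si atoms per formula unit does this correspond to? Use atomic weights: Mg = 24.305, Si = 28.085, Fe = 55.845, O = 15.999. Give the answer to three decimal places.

2.000 Si apfu

MgO: 6.40/40.304 = 0.15879 mol → 0.15879 mol Mg, 0.15879 mol O.
FeO: 45.65/71.844 = 0.63540 mol → 0.63540 mol Fe, 0.63540 mol O.
SiO2: 47.74/60.083 = 0.79457 mol → 0.79457 mol Si, 1.58914 mol O.
Total oxygen = 2.38333 mol. Normalization factor = 6/2.38333 = 2.51749.
Si per 6 O = 0.79457 × 2.51749 = 2.000.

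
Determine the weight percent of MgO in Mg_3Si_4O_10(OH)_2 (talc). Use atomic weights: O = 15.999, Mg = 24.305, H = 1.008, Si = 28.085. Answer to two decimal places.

Molar mass of Mg_3Si_4O_10(OH)_2 = 3×24.305 + 4×28.085 + 12×15.999 + 2×1.008 = 379.259 g/mol.
Each formula unit contains 3 Mg, equivalent to 3/1 = 3.0000 mol MgO.
M(MgO) = 1×24.305 + 1×15.999 = 40.304 g/mol.
Mass of MgO per formula unit = 3.0000 × 40.304 = 120.912 g.
MgO wt% = 120.912 / 379.259 × 100 = 31.88%.

31.88 wt%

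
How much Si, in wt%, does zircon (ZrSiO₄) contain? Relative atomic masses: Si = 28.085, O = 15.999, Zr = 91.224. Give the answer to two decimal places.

Molar mass of ZrSiO₄: 1×91.224 + 1×28.085 + 4×15.999 = 183.305 g/mol.
Mass of Si per formula unit: 1 × 28.085 = 28.085 g.
Weight fraction Si = 28.085 / 183.305 = 0.1532.

15.32 wt%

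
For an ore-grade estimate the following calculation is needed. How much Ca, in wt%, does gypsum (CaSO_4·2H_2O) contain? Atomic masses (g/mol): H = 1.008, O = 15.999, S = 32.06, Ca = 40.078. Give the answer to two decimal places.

23.28 wt%

M(CaSO_4·2H_2O) = 172.164 g/mol.
Ca contributes 1 × 40.078 = 40.078 g per mole.
40.078/172.164 = 0.2328 → 23.28%.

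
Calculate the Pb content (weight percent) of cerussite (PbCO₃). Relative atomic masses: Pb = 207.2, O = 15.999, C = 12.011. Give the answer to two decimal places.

77.54 weight percent

M(PbCO₃) = 267.208 g/mol.
Pb contributes 1 × 207.2 = 207.200 g per mole.
207.200/267.208 = 0.7754 → 77.54%.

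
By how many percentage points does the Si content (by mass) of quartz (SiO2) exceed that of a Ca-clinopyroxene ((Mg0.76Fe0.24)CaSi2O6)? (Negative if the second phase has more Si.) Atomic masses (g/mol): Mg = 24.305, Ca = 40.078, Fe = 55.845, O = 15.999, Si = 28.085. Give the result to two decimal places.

21.68 percentage points

M(SiO2) = 60.083 g/mol, so wt% Si = 28.085/60.083 × 100 = 46.74%.
M((Mg0.76Fe0.24)CaSi2O6) = 224.117 g/mol, so wt% Si = 56.170/224.117 × 100 = 25.06%.
46.74 − 25.06 = 21.68 pp.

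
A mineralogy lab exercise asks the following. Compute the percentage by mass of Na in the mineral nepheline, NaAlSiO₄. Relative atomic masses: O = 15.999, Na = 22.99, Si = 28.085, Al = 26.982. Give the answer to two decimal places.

16.18 wt%

Formula mass = 1×22.99 + 1×26.982 + 1×28.085 + 4×15.999 = 142.053 g/mol, of which 22.990 g is Na.
So Na makes up 22.990/142.053 = 0.1618 of the mass, i.e. 16.18%.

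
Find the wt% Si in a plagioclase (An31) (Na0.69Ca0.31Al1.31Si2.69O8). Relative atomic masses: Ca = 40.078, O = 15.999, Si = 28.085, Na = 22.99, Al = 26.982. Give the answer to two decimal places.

28.28 mass %

Formula mass = 0.69×22.99 + 0.31×40.078 + 1.31×26.982 + 2.69×28.085 + 8×15.999 = 267.174 g/mol, of which 75.549 g is Si.
So Si makes up 75.549/267.174 = 0.2828 of the mass, i.e. 28.28%.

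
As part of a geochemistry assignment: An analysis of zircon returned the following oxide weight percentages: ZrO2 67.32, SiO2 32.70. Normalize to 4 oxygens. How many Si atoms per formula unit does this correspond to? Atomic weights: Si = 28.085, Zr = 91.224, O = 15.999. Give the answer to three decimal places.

0.998 Si apfu

ZrO2: 67.32/123.222 = 0.54633 mol → 0.54633 mol Zr, 1.09266 mol O.
SiO2: 32.70/60.083 = 0.54425 mol → 0.54425 mol Si, 1.08850 mol O.
Total oxygen = 2.18116 mol. Normalization factor = 4/2.18116 = 1.83389.
Si per 4 O = 0.54425 × 1.83389 = 0.998.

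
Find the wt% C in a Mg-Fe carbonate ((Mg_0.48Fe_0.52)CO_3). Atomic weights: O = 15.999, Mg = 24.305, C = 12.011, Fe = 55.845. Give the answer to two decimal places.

11.93 wt%

Molar mass of (Mg_0.48Fe_0.52)CO_3: 0.48*24.305 + 0.52*55.845 + 1*12.011 + 3*15.999 = 100.714 g/mol.
Mass of C per formula unit: 1 × 12.011 = 12.011 g.
Weight fraction C = 12.011 / 100.714 = 0.1193.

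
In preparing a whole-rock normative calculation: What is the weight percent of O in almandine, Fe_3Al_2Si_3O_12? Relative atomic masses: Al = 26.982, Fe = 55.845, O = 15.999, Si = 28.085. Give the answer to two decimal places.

M(Fe_3Al_2Si_3O_12) = 497.742 g/mol.
O contributes 12 × 15.999 = 191.988 g per mole.
191.988/497.742 = 0.3857 → 38.57%.

38.57 wt%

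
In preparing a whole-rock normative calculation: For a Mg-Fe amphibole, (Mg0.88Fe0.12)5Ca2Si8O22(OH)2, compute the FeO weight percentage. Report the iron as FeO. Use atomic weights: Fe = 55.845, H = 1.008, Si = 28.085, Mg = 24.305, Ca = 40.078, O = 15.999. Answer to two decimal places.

5.19 wt%

M((Mg0.88Fe0.12)5Ca2Si8O22(OH)2) = 831.277 g/mol; M(FeO) = 71.844 g/mol.
Moles FeO per formula unit = 0.60 Fe ÷ 1 = 0.6000.
FeO fraction = (0.6000 × 71.844) / 831.277 = 43.106/831.277 = 0.0519.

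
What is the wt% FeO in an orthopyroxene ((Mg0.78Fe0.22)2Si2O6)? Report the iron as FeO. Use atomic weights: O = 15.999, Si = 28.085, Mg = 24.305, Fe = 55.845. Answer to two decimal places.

14.73 wt%

Formula mass = 214.652 g/mol.
0.44 Fe → 0.4400 mol FeO per formula unit; M(FeO) = 71.844, so FeO mass = 31.611 g.
31.611/214.652 × 100 = 14.73 wt%.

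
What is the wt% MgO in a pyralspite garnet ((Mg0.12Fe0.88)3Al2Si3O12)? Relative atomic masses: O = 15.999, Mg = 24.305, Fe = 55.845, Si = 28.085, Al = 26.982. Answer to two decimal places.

2.98 wt%

M((Mg0.12Fe0.88)3Al2Si3O12) = 486.388 g/mol; M(MgO) = 40.304 g/mol.
Moles MgO per formula unit = 0.36 Mg ÷ 1 = 0.3600.
MgO fraction = (0.3600 × 40.304) / 486.388 = 14.509/486.388 = 0.0298.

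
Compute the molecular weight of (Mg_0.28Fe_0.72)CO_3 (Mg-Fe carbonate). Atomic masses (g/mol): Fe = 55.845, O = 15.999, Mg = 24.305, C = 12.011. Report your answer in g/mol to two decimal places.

M = 0.28(24.305) + 0.72(55.845) + 1(12.011) + 3(15.999)

107.02 g/mol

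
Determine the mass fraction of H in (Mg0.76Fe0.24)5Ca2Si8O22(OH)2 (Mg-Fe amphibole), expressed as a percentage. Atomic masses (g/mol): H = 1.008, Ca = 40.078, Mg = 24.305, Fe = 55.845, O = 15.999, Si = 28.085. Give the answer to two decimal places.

Molar mass of (Mg0.76Fe0.24)5Ca2Si8O22(OH)2: 3.80*24.305 + 1.20*55.845 + 2*40.078 + 8*28.085 + 24*15.999 + 2*1.008 = 850.201 g/mol.
Mass of H per formula unit: 2 × 1.008 = 2.016 g.
Weight fraction H = 2.016 / 850.201 = 0.0024.

0.24 mass %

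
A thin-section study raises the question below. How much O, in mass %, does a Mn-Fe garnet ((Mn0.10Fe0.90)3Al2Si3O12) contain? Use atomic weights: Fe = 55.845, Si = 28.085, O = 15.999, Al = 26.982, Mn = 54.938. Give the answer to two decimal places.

Molar mass of (Mn0.10Fe0.90)3Al2Si3O12: 0.30*54.938 + 2.70*55.845 + 2*26.982 + 3*28.085 + 12*15.999 = 497.470 g/mol.
Mass of O per formula unit: 12 × 15.999 = 191.988 g.
Weight fraction O = 191.988 / 497.470 = 0.3859.

38.59 mass %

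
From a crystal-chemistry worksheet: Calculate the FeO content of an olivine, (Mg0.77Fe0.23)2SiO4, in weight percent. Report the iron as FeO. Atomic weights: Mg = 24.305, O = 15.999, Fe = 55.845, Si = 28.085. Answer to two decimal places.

21.29 wt%

Formula mass = 155.199 g/mol.
0.46 Fe → 0.4600 mol FeO per formula unit; M(FeO) = 71.844, so FeO mass = 33.048 g.
33.048/155.199 × 100 = 21.29 wt%.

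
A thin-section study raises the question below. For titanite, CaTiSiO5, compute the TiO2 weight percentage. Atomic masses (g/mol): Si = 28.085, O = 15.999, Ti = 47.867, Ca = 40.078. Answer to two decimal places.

Formula mass = 196.025 g/mol.
1 Ti → 1.0000 mol TiO2 per formula unit; M(TiO2) = 79.865, so TiO2 mass = 79.865 g.
79.865/196.025 × 100 = 40.74 wt%.

40.74 wt%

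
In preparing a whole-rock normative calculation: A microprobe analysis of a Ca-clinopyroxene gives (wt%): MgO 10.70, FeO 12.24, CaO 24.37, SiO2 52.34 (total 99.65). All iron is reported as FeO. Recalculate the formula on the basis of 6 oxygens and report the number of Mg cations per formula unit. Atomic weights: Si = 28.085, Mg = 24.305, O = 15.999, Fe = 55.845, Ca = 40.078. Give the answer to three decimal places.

0.610 Mg apfu

MgO: 10.70/40.304 = 0.26548 mol → 0.26548 mol Mg, 0.26548 mol O.
FeO: 12.24/71.844 = 0.17037 mol → 0.17037 mol Fe, 0.17037 mol O.
CaO: 24.37/56.077 = 0.43458 mol → 0.43458 mol Ca, 0.43458 mol O.
SiO2: 52.34/60.083 = 0.87113 mol → 0.87113 mol Si, 1.74226 mol O.
Total oxygen = 2.61269 mol. Normalization factor = 6/2.61269 = 2.29648.
Mg per 6 O = 0.26548 × 2.29648 = 0.610.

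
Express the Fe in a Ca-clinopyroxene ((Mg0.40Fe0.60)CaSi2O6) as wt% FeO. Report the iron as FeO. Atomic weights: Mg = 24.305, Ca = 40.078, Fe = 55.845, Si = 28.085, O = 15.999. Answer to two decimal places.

Formula mass = 235.471 g/mol.
0.60 Fe → 0.6000 mol FeO per formula unit; M(FeO) = 71.844, so FeO mass = 43.106 g.
43.106/235.471 × 100 = 18.31 wt%.

18.31 wt%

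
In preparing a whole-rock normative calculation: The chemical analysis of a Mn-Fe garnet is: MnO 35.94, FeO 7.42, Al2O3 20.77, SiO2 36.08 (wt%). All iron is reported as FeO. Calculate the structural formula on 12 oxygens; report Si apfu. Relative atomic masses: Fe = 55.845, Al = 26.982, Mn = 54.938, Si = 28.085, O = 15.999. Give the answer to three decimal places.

MnO: 35.94/70.937 = 0.50665 mol → 0.50665 mol Mn, 0.50665 mol O.
FeO: 7.42/71.844 = 0.10328 mol → 0.10328 mol Fe, 0.10328 mol O.
Al2O3: 20.77/101.961 = 0.20371 mol → 0.40742 mol Al, 0.61113 mol O.
SiO2: 36.08/60.083 = 0.60050 mol → 0.60050 mol Si, 1.20100 mol O.
Total oxygen = 2.42206 mol. Normalization factor = 12/2.42206 = 4.95446.
Si per 12 O = 0.60050 × 4.95446 = 2.975.

2.975 Si apfu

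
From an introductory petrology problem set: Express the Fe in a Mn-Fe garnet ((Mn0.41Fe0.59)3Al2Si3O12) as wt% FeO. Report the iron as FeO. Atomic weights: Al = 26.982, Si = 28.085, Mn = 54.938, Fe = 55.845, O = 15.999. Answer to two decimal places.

Formula mass = 496.626 g/mol.
1.77 Fe → 1.7700 mol FeO per formula unit; M(FeO) = 71.844, so FeO mass = 127.164 g.
127.164/496.626 × 100 = 25.61 wt%.

25.61 wt%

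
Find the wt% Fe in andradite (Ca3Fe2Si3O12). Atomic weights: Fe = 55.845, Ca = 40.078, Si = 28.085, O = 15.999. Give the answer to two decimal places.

Formula mass = 3*40.078 + 2*55.845 + 3*28.085 + 12*15.999 = 508.167 g/mol, of which 111.690 g is Fe.
So Fe makes up 111.690/508.167 = 0.2198 of the mass, i.e. 21.98%.

21.98 wt%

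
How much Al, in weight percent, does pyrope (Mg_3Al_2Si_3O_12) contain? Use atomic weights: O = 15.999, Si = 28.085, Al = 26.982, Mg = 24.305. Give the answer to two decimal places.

13.39 weight percent

Formula mass = 3·24.305 + 2·26.982 + 3·28.085 + 12·15.999 = 403.122 g/mol, of which 53.964 g is Al.
So Al makes up 53.964/403.122 = 0.1339 of the mass, i.e. 13.39%.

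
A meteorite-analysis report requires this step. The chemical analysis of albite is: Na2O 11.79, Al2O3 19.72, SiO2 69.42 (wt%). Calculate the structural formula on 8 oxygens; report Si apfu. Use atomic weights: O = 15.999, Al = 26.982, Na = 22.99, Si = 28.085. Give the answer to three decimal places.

11.79 wt% Na2O ÷ 61.979 g/mol = 0.19023 mol, giving 0.38046 Na and 0.19023 O.
19.72 wt% Al2O3 ÷ 101.961 g/mol = 0.19341 mol, giving 0.38682 Al and 0.58023 O.
69.42 wt% SiO2 ÷ 60.083 g/mol = 1.15540 mol, giving 1.15540 Si and 2.31080 O.
Oxygen sums to 3.08126; scaling by 8/3.08126 = 2.59634 puts the formula on 8 O.
Si: 1.15540 × 2.59634 = 3.000 atoms per formula unit.

3.000 Si apfu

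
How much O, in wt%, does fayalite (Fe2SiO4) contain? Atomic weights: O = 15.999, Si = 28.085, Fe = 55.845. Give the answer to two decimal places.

Molar mass of Fe2SiO4: 2·55.845 + 1·28.085 + 4·15.999 = 203.771 g/mol.
Mass of O per formula unit: 4 × 15.999 = 63.996 g.
Weight fraction O = 63.996 / 203.771 = 0.3141.

31.41 wt%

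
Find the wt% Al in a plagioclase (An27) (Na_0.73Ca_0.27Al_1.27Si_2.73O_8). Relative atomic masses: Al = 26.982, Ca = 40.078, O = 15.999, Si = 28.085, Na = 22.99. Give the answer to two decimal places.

12.86 mass %

M(Na_0.73Ca_0.27Al_1.27Si_2.73O_8) = 266.535 g/mol.
Al contributes 1.27 × 26.982 = 34.267 g per mole.
34.267/266.535 = 0.1286 → 12.86%.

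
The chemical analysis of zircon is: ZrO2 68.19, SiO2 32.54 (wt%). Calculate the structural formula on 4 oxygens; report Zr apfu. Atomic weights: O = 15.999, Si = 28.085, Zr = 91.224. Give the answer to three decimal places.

ZrO2: 68.19/123.222 = 0.55339 mol → 0.55339 mol Zr, 1.10678 mol O.
SiO2: 32.54/60.083 = 0.54158 mol → 0.54158 mol Si, 1.08316 mol O.
Total oxygen = 2.18994 mol. Normalization factor = 4/2.18994 = 1.82653.
Zr per 4 O = 0.55339 × 1.82653 = 1.011.

1.011 Zr apfu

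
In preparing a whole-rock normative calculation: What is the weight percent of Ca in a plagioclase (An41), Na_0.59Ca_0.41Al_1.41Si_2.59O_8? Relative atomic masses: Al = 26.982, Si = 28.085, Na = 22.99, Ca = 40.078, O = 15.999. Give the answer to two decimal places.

6.11 weight percent

Molar mass of Na_0.59Ca_0.41Al_1.41Si_2.59O_8: 0.59*22.99 + 0.41*40.078 + 1.41*26.982 + 2.59*28.085 + 8*15.999 = 268.773 g/mol.
Mass of Ca per formula unit: 0.41 × 40.078 = 16.432 g.
Weight fraction Ca = 16.432 / 268.773 = 0.0611.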